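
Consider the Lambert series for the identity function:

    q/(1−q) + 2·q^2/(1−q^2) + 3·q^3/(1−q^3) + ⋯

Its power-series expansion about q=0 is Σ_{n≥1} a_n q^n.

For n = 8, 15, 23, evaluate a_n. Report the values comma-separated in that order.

[q^8] f(8)=8,f(4)=4,f(2)=2,f(1)=1 ⇒ 15
q^15  k|15↦f(k): 15:15 5:5 3:3 1:1  a_15=24
[q^23] f(23)=23,f(1)=1 ⇒ 24

15, 24, 24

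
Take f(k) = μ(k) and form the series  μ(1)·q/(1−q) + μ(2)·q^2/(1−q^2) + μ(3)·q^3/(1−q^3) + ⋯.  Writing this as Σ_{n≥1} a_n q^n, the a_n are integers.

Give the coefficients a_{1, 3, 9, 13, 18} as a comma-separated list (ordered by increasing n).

1, 0, 0, 0, 0

n=1: 1·1  μ→[1]=1
d|3:{1,3}  Σμ=1+(-1)=0
[q^9] μ(9)=0,μ(3)=-1,μ(1)=1 ⇒ 0
n=13: 13·1 1·13  μ→[(-1)+1]=0
n=18: 18·1 9·2 6·3 3·6 2·9 1·18  μ→[0+0+1+(-1)+(-1)+1]=0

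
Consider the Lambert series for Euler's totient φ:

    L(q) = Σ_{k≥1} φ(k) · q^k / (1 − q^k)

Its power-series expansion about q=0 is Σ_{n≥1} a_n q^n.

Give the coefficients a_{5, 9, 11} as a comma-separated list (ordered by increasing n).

n=5: 5·1 1·5  φ→[4+1]=5
n=9: 9·1 3·3 1·9  φ→[6+2+1]=9
q^11  k|11↦φ(k): 1:1 11:10  a_11=11

5, 9, 11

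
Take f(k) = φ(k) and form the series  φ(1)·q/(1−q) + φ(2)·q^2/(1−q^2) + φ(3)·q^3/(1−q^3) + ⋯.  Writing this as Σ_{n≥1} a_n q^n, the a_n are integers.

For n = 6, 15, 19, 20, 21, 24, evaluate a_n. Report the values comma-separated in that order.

d|6:{1,2,3,6}  Σφ=1+1+2+2=6
q^15  k|15↦φ(k): 15:8 5:4 3:2 1:1  a_15=15
[q^19] φ(19)=18,φ(1)=1 ⇒ 19
n=20: 20·1 10·2 5·4 4·5 2·10 1·20  φ→[8+4+4+2+1+1]=20
n=21: 1·21 3·7 7·3 21·1  φ→[1+2+6+12]=21
q^24  k|24↦φ(k): 24:8 12:4 8:4 6:2 4:2 3:2 2:1 1:1  a_24=24

6, 15, 19, 20, 21, 24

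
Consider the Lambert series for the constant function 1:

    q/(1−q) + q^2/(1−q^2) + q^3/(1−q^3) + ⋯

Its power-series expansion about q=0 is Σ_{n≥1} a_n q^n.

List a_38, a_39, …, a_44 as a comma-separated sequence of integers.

q^38  k|38↦f(k): 38:1 19:1 2:1 1:1  a_38=4
q^39  k|39↦f(k): 1:1 3:1 13:1 39:1  a_39=4
[q^40] f(40)=1,f(20)=1,f(10)=1,f(8)=1,f(5)=1,f(4)=1,f(2)=1,f(1)=1 ⇒ 8
q^41  k|41↦f(k): 41:1 1:1  a_41=2
n=42: 1·42 2·21 3·14 6·7 7·6 14·3 21·2 42·1  f→[1+1+1+1+1+1+1+1]=8
n=43: 43·1 1·43  f→[1+1]=2
[q^44] f(44)=1,f(22)=1,f(11)=1,f(4)=1,f(2)=1,f(1)=1 ⇒ 6

4, 4, 8, 2, 8, 2, 6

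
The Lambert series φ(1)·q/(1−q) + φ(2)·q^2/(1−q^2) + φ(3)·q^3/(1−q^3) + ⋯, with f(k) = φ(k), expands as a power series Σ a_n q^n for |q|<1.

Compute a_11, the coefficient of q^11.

[q^11] φ(11)=10,φ(1)=1 ⇒ 11

a_11 = 11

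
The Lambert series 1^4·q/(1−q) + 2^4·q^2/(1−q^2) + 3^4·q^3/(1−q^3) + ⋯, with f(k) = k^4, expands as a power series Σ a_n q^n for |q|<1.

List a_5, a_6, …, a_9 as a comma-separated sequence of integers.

626, 1394, 2402, 4369, 6643

n=5: 1·5 5·1  f→[1+625]=626
d|6:{6,3,2,1}  Σf=1296+81+16+1=1394
d|7:{7,1}  Σf=2401+1=2402
[q^8] f(1)=1,f(2)=16,f(4)=256,f(8)=4096 ⇒ 4369
n=9: 1·9 3·3 9·1  f→[1+81+6561]=6643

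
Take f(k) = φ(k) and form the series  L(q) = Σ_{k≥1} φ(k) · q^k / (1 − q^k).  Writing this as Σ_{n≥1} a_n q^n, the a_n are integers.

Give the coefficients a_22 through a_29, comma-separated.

q^22  k|22↦φ(k): 22:10 11:10 2:1 1:1  a_22=22
n=23: 23·1 1·23  φ→[22+1]=23
d|24:{1,2,3,4,6,8,12,24}  Σφ=1+1+2+2+2+4+4+8=24
d|25:{25,5,1}  Σφ=20+4+1=25
q^26  k|26↦φ(k): 26:12 13:12 2:1 1:1  a_26=26
q^27  k|27↦φ(k): 1:1 3:2 9:6 27:18  a_27=27
n=28: 1·28 2·14 4·7 7·4 14·2 28·1  φ→[1+1+2+6+6+12]=28
q^29  k|29↦φ(k): 29:28 1:1  a_29=29

22, 23, 24, 25, 26, 27, 28, 29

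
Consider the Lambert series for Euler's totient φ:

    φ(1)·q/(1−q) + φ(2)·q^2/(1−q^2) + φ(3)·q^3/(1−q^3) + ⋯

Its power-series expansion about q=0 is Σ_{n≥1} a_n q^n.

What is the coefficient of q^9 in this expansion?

q^9  k|9↦φ(k): 1:1 3:2 9:6  a_9=9

a_9 = 9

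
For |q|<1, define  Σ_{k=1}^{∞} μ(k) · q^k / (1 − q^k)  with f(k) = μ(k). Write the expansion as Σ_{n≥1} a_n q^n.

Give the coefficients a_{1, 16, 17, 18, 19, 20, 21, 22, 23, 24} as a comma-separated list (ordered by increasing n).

[q^1] μ(1)=1 ⇒ 1
q^16  k|16↦μ(k): 16:0 8:0 4:0 2:-1 1:1  a_16=0
[q^17] μ(17)=-1,μ(1)=1 ⇒ 0
[q^18] μ(18)=0,μ(9)=0,μ(6)=1,μ(3)=-1,μ(2)=-1,μ(1)=1 ⇒ 0
n=19: 19·1 1·19  μ→[(-1)+1]=0
[q^20] μ(20)=0,μ(10)=1,μ(5)=-1,μ(4)=0,μ(2)=-1,μ(1)=1 ⇒ 0
n=21: 1·21 3·7 7·3 21·1  μ→[1+(-1)+(-1)+1]=0
[q^22] μ(1)=1,μ(2)=-1,μ(11)=-1,μ(22)=1 ⇒ 0
q^23  k|23↦μ(k): 23:-1 1:1  a_23=0
q^24  k|24↦μ(k): 1:1 2:-1 3:-1 4:0 6:1 8:0 12:0 24:0  a_24=0

1, 0, 0, 0, 0, 0, 0, 0, 0, 0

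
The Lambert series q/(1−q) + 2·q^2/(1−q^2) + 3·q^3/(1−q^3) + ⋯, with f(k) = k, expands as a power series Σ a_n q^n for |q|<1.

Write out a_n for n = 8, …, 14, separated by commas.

q^8  k|8↦f(k): 1:1 2:2 4:4 8:8  a_8=15
d|9:{1,3,9}  Σf=1+3+9=13
q^10  k|10↦f(k): 10:10 5:5 2:2 1:1  a_10=18
d|11:{1,11}  Σf=1+11=12
q^12  k|12↦f(k): 1:1 2:2 3:3 4:4 6:6 12:12  a_12=28
n=13: 1·13 13·1  f→[1+13]=14
n=14: 14·1 7·2 2·7 1·14  f→[14+7+2+1]=24

15, 13, 18, 12, 28, 14, 24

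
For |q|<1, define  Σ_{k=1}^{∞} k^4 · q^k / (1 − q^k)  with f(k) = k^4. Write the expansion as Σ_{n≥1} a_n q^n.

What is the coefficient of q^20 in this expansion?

a_20 = 170898

q^20  k|20↦f(k): 1:1 2:16 4:256 5:625 10:10000 20:160000  a_20=170898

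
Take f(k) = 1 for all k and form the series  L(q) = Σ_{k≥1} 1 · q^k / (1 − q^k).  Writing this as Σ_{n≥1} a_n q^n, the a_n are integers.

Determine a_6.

a_6 = 4

[q^6] f(6)=1,f(3)=1,f(2)=1,f(1)=1 ⇒ 4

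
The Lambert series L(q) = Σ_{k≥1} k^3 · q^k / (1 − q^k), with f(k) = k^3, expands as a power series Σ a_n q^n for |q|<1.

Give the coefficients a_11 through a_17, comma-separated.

1332, 2044, 2198, 3096, 3528, 4681, 4914

d|11:{11,1}  Σf=1331+1=1332
d|12:{12,6,4,3,2,1}  Σf=1728+216+64+27+8+1=2044
d|13:{1,13}  Σf=1+2197=2198
[q^14] f(14)=2744,f(7)=343,f(2)=8,f(1)=1 ⇒ 3096
n=15: 1·15 3·5 5·3 15·1  f→[1+27+125+3375]=3528
d|16:{1,2,4,8,16}  Σf=1+8+64+512+4096=4681
q^17  k|17↦f(k): 1:1 17:4913  a_17=4914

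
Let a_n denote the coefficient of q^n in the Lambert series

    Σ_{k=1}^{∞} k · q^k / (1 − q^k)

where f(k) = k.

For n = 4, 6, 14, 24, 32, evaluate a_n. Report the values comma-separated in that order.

7, 12, 24, 60, 63

d|4:{4,2,1}  Σf=4+2+1=7
[q^6] f(1)=1,f(2)=2,f(3)=3,f(6)=6 ⇒ 12
[q^14] f(14)=14,f(7)=7,f(2)=2,f(1)=1 ⇒ 24
d|24:{1,2,3,4,6,8,12,24}  Σf=1+2+3+4+6+8+12+24=60
[q^32] f(1)=1,f(2)=2,f(4)=4,f(8)=8,f(16)=16,f(32)=32 ⇒ 63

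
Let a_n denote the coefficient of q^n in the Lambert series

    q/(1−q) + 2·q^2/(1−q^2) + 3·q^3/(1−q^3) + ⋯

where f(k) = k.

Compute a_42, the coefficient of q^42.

[q^42] f(1)=1,f(2)=2,f(3)=3,f(6)=6,f(7)=7,f(14)=14,f(21)=21,f(42)=42 ⇒ 96

a_42 = 96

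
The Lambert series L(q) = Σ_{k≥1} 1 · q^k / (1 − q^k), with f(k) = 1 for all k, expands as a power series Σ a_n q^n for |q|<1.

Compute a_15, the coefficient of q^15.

a_15 = 4

d|15:{1,3,5,15}  Σf=1+1+1+1=4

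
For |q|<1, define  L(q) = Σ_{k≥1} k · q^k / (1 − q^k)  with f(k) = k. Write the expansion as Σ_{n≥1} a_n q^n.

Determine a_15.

a_15 = 24

[q^15] f(1)=1,f(3)=3,f(5)=5,f(15)=15 ⇒ 24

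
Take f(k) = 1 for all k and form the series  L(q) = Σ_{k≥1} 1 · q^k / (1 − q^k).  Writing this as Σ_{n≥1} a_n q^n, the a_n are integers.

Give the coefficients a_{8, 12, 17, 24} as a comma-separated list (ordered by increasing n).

d|8:{8,4,2,1}  Σf=1+1+1+1=4
d|12:{12,6,4,3,2,1}  Σf=1+1+1+1+1+1=6
d|17:{17,1}  Σf=1+1=2
q^24  k|24↦f(k): 24:1 12:1 8:1 6:1 4:1 3:1 2:1 1:1  a_24=8

4, 6, 2, 8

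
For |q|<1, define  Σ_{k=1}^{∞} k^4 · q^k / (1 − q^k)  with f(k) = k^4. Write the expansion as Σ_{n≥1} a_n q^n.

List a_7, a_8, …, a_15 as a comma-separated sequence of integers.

2402, 4369, 6643, 10642, 14642, 22386, 28562, 40834, 51332

q^7  k|7↦f(k): 1:1 7:2401  a_7=2402
q^8  k|8↦f(k): 8:4096 4:256 2:16 1:1  a_8=4369
d|9:{1,3,9}  Σf=1+81+6561=6643
[q^10] f(10)=10000,f(5)=625,f(2)=16,f(1)=1 ⇒ 10642
n=11: 1·11 11·1  f→[1+14641]=14642
d|12:{12,6,4,3,2,1}  Σf=20736+1296+256+81+16+1=22386
q^13  k|13↦f(k): 1:1 13:28561  a_13=28562
d|14:{1,2,7,14}  Σf=1+16+2401+38416=40834
q^15  k|15↦f(k): 1:1 3:81 5:625 15:50625  a_15=51332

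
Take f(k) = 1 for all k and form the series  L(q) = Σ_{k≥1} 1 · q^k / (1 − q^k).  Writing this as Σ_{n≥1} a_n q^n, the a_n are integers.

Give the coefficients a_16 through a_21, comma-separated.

q^16  k|16↦f(k): 1:1 2:1 4:1 8:1 16:1  a_16=5
d|17:{17,1}  Σf=1+1=2
q^18  k|18↦f(k): 18:1 9:1 6:1 3:1 2:1 1:1  a_18=6
q^19  k|19↦f(k): 1:1 19:1  a_19=2
q^20  k|20↦f(k): 1:1 2:1 4:1 5:1 10:1 20:1  a_20=6
d|21:{1,3,7,21}  Σf=1+1+1+1=4

5, 2, 6, 2, 6, 4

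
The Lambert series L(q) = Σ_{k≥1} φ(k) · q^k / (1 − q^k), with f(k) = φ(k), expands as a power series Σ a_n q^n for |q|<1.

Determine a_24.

[q^24] φ(24)=8,φ(12)=4,φ(8)=4,φ(6)=2,φ(4)=2,φ(3)=2,φ(2)=1,φ(1)=1 ⇒ 24

a_24 = 24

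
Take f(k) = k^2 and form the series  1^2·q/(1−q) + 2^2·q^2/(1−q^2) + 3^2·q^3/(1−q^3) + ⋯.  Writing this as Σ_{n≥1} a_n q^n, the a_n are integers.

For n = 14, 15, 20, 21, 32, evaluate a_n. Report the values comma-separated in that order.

250, 260, 546, 500, 1365

n=14: 1·14 2·7 7·2 14·1  f→[1+4+49+196]=250
n=15: 15·1 5·3 3·5 1·15  f→[225+25+9+1]=260
q^20  k|20↦f(k): 20:400 10:100 5:25 4:16 2:4 1:1  a_20=546
q^21  k|21↦f(k): 21:441 7:49 3:9 1:1  a_21=500
[q^32] f(32)=1024,f(16)=256,f(8)=64,f(4)=16,f(2)=4,f(1)=1 ⇒ 1365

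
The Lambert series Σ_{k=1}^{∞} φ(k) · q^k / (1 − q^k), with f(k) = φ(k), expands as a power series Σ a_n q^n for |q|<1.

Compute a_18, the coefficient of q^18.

q^18  k|18↦φ(k): 18:6 9:6 6:2 3:2 2:1 1:1  a_18=18

a_18 = 18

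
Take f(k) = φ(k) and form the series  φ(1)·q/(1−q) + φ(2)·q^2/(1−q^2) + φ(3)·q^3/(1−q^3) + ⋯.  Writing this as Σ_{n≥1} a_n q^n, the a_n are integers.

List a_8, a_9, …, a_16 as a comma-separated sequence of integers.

q^8  k|8↦φ(k): 8:4 4:2 2:1 1:1  a_8=8
q^9  k|9↦φ(k): 9:6 3:2 1:1  a_9=9
[q^10] φ(10)=4,φ(5)=4,φ(2)=1,φ(1)=1 ⇒ 10
d|11:{11,1}  Σφ=10+1=11
q^12  k|12↦φ(k): 12:4 6:2 4:2 3:2 2:1 1:1  a_12=12
q^13  k|13↦φ(k): 1:1 13:12  a_13=13
d|14:{1,2,7,14}  Σφ=1+1+6+6=14
d|15:{15,5,3,1}  Σφ=8+4+2+1=15
n=16: 1·16 2·8 4·4 8·2 16·1  φ→[1+1+2+4+8]=16

8, 9, 10, 11, 12, 13, 14, 15, 16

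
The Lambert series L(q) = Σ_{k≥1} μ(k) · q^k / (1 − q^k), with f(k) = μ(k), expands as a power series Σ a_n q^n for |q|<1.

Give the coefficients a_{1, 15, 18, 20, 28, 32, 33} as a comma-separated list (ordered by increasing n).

[q^1] μ(1)=1 ⇒ 1
q^15  k|15↦μ(k): 15:1 5:-1 3:-1 1:1  a_15=0
q^18  k|18↦μ(k): 1:1 2:-1 3:-1 6:1 9:0 18:0  a_18=0
[q^20] μ(1)=1,μ(2)=-1,μ(4)=0,μ(5)=-1,μ(10)=1,μ(20)=0 ⇒ 0
n=28: 28·1 14·2 7·4 4·7 2·14 1·28  μ→[0+1+(-1)+0+(-1)+1]=0
n=32: 32·1 16·2 8·4 4·8 2·16 1·32  μ→[0+0+0+0+(-1)+1]=0
d|33:{33,11,3,1}  Σμ=1+(-1)+(-1)+1=0

1, 0, 0, 0, 0, 0, 0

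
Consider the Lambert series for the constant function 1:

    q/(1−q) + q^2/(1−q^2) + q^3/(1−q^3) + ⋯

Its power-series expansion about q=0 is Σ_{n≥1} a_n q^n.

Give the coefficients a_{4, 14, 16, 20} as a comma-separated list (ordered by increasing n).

n=4: 1·4 2·2 4·1  f→[1+1+1]=3
[q^14] f(14)=1,f(7)=1,f(2)=1,f(1)=1 ⇒ 4
n=16: 1·16 2·8 4·4 8·2 16·1  f→[1+1+1+1+1]=5
n=20: 20·1 10·2 5·4 4·5 2·10 1·20  f→[1+1+1+1+1+1]=6

3, 4, 5, 6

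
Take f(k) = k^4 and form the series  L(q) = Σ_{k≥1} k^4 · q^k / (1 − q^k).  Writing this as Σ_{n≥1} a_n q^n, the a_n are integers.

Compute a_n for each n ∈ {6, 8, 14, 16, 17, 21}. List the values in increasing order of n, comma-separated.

d|6:{6,3,2,1}  Σf=1296+81+16+1=1394
q^8  k|8↦f(k): 8:4096 4:256 2:16 1:1  a_8=4369
[q^14] f(1)=1,f(2)=16,f(7)=2401,f(14)=38416 ⇒ 40834
d|16:{16,8,4,2,1}  Σf=65536+4096+256+16+1=69905
d|17:{17,1}  Σf=83521+1=83522
[q^21] f(1)=1,f(3)=81,f(7)=2401,f(21)=194481 ⇒ 196964

1394, 4369, 40834, 69905, 83522, 196964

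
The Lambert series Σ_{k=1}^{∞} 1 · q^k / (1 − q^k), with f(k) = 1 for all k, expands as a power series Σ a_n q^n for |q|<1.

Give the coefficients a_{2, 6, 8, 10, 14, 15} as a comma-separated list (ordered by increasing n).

q^2  k|2↦f(k): 2:1 1:1  a_2=2
d|6:{6,3,2,1}  Σf=1+1+1+1=4
[q^8] f(1)=1,f(2)=1,f(4)=1,f(8)=1 ⇒ 4
[q^10] f(10)=1,f(5)=1,f(2)=1,f(1)=1 ⇒ 4
n=14: 1·14 2·7 7·2 14·1  f→[1+1+1+1]=4
n=15: 1·15 3·5 5·3 15·1  f→[1+1+1+1]=4

2, 4, 4, 4, 4, 4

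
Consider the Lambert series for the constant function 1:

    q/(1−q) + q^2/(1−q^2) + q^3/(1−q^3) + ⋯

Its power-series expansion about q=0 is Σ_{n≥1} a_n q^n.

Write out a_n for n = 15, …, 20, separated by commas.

4, 5, 2, 6, 2, 6

n=15: 1·15 3·5 5·3 15·1  f→[1+1+1+1]=4
[q^16] f(1)=1,f(2)=1,f(4)=1,f(8)=1,f(16)=1 ⇒ 5
[q^17] f(1)=1,f(17)=1 ⇒ 2
q^18  k|18↦f(k): 18:1 9:1 6:1 3:1 2:1 1:1  a_18=6
n=19: 1·19 19·1  f→[1+1]=2
[q^20] f(1)=1,f(2)=1,f(4)=1,f(5)=1,f(10)=1,f(20)=1 ⇒ 6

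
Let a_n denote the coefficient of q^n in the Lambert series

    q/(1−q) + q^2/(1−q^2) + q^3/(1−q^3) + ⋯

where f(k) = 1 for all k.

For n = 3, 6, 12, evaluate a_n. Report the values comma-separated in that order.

d|3:{1,3}  Σf=1+1=2
n=6: 6·1 3·2 2·3 1·6  f→[1+1+1+1]=4
[q^12] f(12)=1,f(6)=1,f(4)=1,f(3)=1,f(2)=1,f(1)=1 ⇒ 6

2, 4, 6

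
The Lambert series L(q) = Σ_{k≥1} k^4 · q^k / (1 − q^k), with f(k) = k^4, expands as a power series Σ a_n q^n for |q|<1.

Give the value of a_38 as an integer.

a_38 = 2215474

n=38: 1·38 2·19 19·2 38·1  f→[1+16+130321+2085136]=2215474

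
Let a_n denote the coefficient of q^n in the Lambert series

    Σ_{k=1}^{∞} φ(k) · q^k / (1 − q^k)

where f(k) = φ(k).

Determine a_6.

d|6:{1,2,3,6}  Σφ=1+1+2+2=6

a_6 = 6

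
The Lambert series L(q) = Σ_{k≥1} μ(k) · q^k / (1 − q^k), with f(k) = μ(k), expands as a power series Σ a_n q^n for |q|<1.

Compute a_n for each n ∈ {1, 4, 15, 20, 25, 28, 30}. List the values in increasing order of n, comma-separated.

1, 0, 0, 0, 0, 0, 0

[q^1] μ(1)=1 ⇒ 1
q^4  k|4↦μ(k): 1:1 2:-1 4:0  a_4=0
q^15  k|15↦μ(k): 1:1 3:-1 5:-1 15:1  a_15=0
d|20:{1,2,4,5,10,20}  Σμ=1+(-1)+0+(-1)+1+0=0
n=25: 25·1 5·5 1·25  μ→[0+(-1)+1]=0
d|28:{28,14,7,4,2,1}  Σμ=0+1+(-1)+0+(-1)+1=0
[q^30] μ(30)=-1,μ(15)=1,μ(10)=1,μ(6)=1,μ(5)=-1,μ(3)=-1,μ(2)=-1,μ(1)=1 ⇒ 0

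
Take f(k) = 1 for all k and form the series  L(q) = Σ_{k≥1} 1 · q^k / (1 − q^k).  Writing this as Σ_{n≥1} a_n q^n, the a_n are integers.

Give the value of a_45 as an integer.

[q^45] f(1)=1,f(3)=1,f(5)=1,f(9)=1,f(15)=1,f(45)=1 ⇒ 6

a_45 = 6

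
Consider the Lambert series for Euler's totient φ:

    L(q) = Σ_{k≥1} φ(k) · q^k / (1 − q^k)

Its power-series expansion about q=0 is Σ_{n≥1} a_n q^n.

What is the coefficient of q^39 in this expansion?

n=39: 1·39 3·13 13·3 39·1  φ→[1+2+12+24]=39

a_39 = 39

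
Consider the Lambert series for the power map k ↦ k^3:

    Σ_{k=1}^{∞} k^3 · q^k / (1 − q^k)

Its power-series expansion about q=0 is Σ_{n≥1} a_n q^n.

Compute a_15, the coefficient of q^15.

a_15 = 3528

[q^15] f(1)=1,f(3)=27,f(5)=125,f(15)=3375 ⇒ 3528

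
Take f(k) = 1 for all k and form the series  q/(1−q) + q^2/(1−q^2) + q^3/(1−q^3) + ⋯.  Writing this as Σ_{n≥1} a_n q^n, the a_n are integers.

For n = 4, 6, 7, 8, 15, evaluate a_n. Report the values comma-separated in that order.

3, 4, 2, 4, 4

q^4  k|4↦f(k): 1:1 2:1 4:1  a_4=3
q^6  k|6↦f(k): 1:1 2:1 3:1 6:1  a_6=4
d|7:{7,1}  Σf=1+1=2
d|8:{8,4,2,1}  Σf=1+1+1+1=4
q^15  k|15↦f(k): 1:1 3:1 5:1 15:1  a_15=4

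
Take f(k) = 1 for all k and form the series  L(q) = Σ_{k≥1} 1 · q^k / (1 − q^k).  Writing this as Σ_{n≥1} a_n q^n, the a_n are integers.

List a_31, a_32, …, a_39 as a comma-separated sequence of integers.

d|31:{31,1}  Σf=1+1=2
n=32: 32·1 16·2 8·4 4·8 2·16 1·32  f→[1+1+1+1+1+1]=6
q^33  k|33↦f(k): 33:1 11:1 3:1 1:1  a_33=4
q^34  k|34↦f(k): 34:1 17:1 2:1 1:1  a_34=4
[q^35] f(1)=1,f(5)=1,f(7)=1,f(35)=1 ⇒ 4
d|36:{36,18,12,9,6,4,3,2,1}  Σf=1+1+1+1+1+1+1+1+1=9
n=37: 1·37 37·1  f→[1+1]=2
q^38  k|38↦f(k): 1:1 2:1 19:1 38:1  a_38=4
q^39  k|39↦f(k): 39:1 13:1 3:1 1:1  a_39=4

2, 6, 4, 4, 4, 9, 2, 4, 4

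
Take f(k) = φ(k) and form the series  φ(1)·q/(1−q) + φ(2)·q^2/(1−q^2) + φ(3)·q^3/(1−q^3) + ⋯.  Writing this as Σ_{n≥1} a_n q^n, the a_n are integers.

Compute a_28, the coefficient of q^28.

q^28  k|28↦φ(k): 28:12 14:6 7:6 4:2 2:1 1:1  a_28=28

a_28 = 28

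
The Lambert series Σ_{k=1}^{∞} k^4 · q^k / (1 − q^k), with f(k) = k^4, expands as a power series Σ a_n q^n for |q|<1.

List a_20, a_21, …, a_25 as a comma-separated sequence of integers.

n=20: 20·1 10·2 5·4 4·5 2·10 1·20  f→[160000+10000+625+256+16+1]=170898
q^21  k|21↦f(k): 1:1 3:81 7:2401 21:194481  a_21=196964
n=22: 1·22 2·11 11·2 22·1  f→[1+16+14641+234256]=248914
n=23: 23·1 1·23  f→[279841+1]=279842
[q^24] f(1)=1,f(2)=16,f(3)=81,f(4)=256,f(6)=1296,f(8)=4096,f(12)=20736,f(24)=331776 ⇒ 358258
d|25:{25,5,1}  Σf=390625+625+1=391251

170898, 196964, 248914, 279842, 358258, 391251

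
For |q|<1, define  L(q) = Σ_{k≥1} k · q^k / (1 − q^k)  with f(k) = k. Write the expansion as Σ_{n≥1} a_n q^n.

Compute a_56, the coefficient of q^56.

q^56  k|56↦f(k): 56:56 28:28 14:14 8:8 7:7 4:4 2:2 1:1  a_56=120

a_56 = 120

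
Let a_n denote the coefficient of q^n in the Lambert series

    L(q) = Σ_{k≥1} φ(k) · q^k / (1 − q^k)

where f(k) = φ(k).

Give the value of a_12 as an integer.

d|12:{1,2,3,4,6,12}  Σφ=1+1+2+2+2+4=12

a_12 = 12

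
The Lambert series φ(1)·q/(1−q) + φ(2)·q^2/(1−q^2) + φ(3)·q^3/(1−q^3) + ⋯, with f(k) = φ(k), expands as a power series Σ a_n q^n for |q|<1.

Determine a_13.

d|13:{1,13}  Σφ=1+12=13

a_13 = 13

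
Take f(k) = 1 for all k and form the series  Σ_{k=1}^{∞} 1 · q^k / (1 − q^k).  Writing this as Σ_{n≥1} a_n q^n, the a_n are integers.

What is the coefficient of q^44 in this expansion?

q^44  k|44↦f(k): 44:1 22:1 11:1 4:1 2:1 1:1  a_44=6

a_44 = 6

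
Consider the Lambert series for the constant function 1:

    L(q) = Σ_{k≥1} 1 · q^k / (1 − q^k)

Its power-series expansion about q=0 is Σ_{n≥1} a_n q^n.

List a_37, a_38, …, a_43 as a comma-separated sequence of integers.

2, 4, 4, 8, 2, 8, 2

n=37: 37·1 1·37  f→[1+1]=2
d|38:{1,2,19,38}  Σf=1+1+1+1=4
d|39:{39,13,3,1}  Σf=1+1+1+1=4
[q^40] f(1)=1,f(2)=1,f(4)=1,f(5)=1,f(8)=1,f(10)=1,f(20)=1,f(40)=1 ⇒ 8
[q^41] f(41)=1,f(1)=1 ⇒ 2
q^42  k|42↦f(k): 1:1 2:1 3:1 6:1 7:1 14:1 21:1 42:1  a_42=8
n=43: 1·43 43·1  f→[1+1]=2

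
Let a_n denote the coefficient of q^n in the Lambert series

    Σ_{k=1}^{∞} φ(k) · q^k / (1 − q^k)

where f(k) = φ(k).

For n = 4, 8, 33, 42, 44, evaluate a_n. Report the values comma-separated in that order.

n=4: 4·1 2·2 1·4  φ→[2+1+1]=4
n=8: 8·1 4·2 2·4 1·8  φ→[4+2+1+1]=8
d|33:{1,3,11,33}  Σφ=1+2+10+20=33
[q^42] φ(1)=1,φ(2)=1,φ(3)=2,φ(6)=2,φ(7)=6,φ(14)=6,φ(21)=12,φ(42)=12 ⇒ 42
n=44: 1·44 2·22 4·11 11·4 22·2 44·1  φ→[1+1+2+10+10+20]=44

4, 8, 33, 42, 44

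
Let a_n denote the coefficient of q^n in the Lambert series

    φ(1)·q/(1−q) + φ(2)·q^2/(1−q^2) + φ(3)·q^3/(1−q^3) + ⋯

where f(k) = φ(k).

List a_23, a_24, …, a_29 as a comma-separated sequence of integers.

q^23  k|23↦φ(k): 23:22 1:1  a_23=23
d|24:{24,12,8,6,4,3,2,1}  Σφ=8+4+4+2+2+2+1+1=24
d|25:{1,5,25}  Σφ=1+4+20=25
d|26:{26,13,2,1}  Σφ=12+12+1+1=26
n=27: 27·1 9·3 3·9 1·27  φ→[18+6+2+1]=27
n=28: 1·28 2·14 4·7 7·4 14·2 28·1  φ→[1+1+2+6+6+12]=28
[q^29] φ(29)=28,φ(1)=1 ⇒ 29

23, 24, 25, 26, 27, 28, 29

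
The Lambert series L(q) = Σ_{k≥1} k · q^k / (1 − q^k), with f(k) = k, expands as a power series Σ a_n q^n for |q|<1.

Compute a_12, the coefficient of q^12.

q^12  k|12↦f(k): 12:12 6:6 4:4 3:3 2:2 1:1  a_12=28

a_12 = 28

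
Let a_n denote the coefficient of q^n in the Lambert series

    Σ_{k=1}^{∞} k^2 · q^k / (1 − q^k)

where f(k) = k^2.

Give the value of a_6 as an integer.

a_6 = 50

d|6:{6,3,2,1}  Σf=36+9+4+1=50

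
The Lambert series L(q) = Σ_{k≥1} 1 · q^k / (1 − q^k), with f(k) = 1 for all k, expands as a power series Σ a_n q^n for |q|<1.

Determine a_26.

a_26 = 4

n=26: 26·1 13·2 2·13 1·26  f→[1+1+1+1]=4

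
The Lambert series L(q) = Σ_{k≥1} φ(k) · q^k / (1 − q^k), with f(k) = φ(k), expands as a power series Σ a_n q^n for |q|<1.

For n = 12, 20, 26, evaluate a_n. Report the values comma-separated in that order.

[q^12] φ(1)=1,φ(2)=1,φ(3)=2,φ(4)=2,φ(6)=2,φ(12)=4 ⇒ 12
n=20: 1·20 2·10 4·5 5·4 10·2 20·1  φ→[1+1+2+4+4+8]=20
d|26:{26,13,2,1}  Σφ=12+12+1+1=26

12, 20, 26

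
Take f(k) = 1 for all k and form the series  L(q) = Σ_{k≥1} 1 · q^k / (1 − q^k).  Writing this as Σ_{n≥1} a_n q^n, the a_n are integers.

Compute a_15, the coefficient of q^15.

a_15 = 4

[q^15] f(1)=1,f(3)=1,f(5)=1,f(15)=1 ⇒ 4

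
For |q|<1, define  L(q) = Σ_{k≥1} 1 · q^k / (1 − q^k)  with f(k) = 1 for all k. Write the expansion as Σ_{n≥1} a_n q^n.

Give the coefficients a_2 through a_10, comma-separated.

2, 2, 3, 2, 4, 2, 4, 3, 4

n=2: 1·2 2·1  f→[1+1]=2
n=3: 1·3 3·1  f→[1+1]=2
n=4: 4·1 2·2 1·4  f→[1+1+1]=3
q^5  k|5↦f(k): 5:1 1:1  a_5=2
q^6  k|6↦f(k): 1:1 2:1 3:1 6:1  a_6=4
n=7: 1·7 7·1  f→[1+1]=2
n=8: 1·8 2·4 4·2 8·1  f→[1+1+1+1]=4
[q^9] f(1)=1,f(3)=1,f(9)=1 ⇒ 3
n=10: 1·10 2·5 5·2 10·1  f→[1+1+1+1]=4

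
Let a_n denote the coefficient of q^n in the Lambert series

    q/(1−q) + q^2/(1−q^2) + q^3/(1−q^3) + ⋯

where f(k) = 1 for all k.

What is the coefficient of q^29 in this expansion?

a_29 = 2

n=29: 29·1 1·29  f→[1+1]=2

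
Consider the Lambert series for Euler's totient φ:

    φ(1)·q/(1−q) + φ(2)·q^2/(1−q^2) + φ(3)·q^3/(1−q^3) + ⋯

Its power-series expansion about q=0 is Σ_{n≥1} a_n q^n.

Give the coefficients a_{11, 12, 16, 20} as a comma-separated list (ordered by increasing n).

d|11:{1,11}  Σφ=1+10=11
d|12:{1,2,3,4,6,12}  Σφ=1+1+2+2+2+4=12
q^16  k|16↦φ(k): 16:8 8:4 4:2 2:1 1:1  a_16=16
q^20  k|20↦φ(k): 1:1 2:1 4:2 5:4 10:4 20:8  a_20=20

11, 12, 16, 20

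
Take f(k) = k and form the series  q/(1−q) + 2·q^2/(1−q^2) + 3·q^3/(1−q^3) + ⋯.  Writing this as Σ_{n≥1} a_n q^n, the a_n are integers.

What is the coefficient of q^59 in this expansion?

a_59 = 60

d|59:{1,59}  Σf=1+59=60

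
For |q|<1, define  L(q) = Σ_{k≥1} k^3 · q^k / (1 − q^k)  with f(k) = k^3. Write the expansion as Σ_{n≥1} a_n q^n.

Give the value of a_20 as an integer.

a_20 = 9198

d|20:{20,10,5,4,2,1}  Σf=8000+1000+125+64+8+1=9198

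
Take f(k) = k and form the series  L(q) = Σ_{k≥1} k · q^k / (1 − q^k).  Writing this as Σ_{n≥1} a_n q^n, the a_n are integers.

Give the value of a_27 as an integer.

n=27: 1·27 3·9 9·3 27·1  f→[1+3+9+27]=40

a_27 = 40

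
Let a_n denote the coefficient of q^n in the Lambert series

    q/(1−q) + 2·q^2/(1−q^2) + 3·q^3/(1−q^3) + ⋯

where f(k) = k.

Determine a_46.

[q^46] f(46)=46,f(23)=23,f(2)=2,f(1)=1 ⇒ 72

a_46 = 72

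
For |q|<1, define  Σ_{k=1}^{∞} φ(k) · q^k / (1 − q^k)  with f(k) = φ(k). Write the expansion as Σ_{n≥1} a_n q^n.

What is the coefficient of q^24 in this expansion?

n=24: 1·24 2·12 3·8 4·6 6·4 8·3 12·2 24·1  φ→[1+1+2+2+2+4+4+8]=24

a_24 = 24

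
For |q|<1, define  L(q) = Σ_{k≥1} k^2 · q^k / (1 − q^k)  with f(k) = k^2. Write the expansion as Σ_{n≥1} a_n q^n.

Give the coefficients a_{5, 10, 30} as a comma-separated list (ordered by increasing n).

26, 130, 1300

q^5  k|5↦f(k): 5:25 1:1  a_5=26
[q^10] f(10)=100,f(5)=25,f(2)=4,f(1)=1 ⇒ 130
q^30  k|30↦f(k): 30:900 15:225 10:100 6:36 5:25 3:9 2:4 1:1  a_30=1300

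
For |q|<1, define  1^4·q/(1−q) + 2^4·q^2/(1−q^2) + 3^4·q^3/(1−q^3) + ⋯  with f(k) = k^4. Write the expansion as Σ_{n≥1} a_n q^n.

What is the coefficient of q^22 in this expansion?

a_22 = 248914

[q^22] f(1)=1,f(2)=16,f(11)=14641,f(22)=234256 ⇒ 248914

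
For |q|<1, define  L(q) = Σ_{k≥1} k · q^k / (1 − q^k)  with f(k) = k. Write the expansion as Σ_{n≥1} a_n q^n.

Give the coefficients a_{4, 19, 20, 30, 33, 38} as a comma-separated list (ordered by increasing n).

[q^4] f(1)=1,f(2)=2,f(4)=4 ⇒ 7
q^19  k|19↦f(k): 19:19 1:1  a_19=20
n=20: 20·1 10·2 5·4 4·5 2·10 1·20  f→[20+10+5+4+2+1]=42
d|30:{1,2,3,5,6,10,15,30}  Σf=1+2+3+5+6+10+15+30=72
n=33: 1·33 3·11 11·3 33·1  f→[1+3+11+33]=48
d|38:{38,19,2,1}  Σf=38+19+2+1=60

7, 20, 42, 72, 48, 60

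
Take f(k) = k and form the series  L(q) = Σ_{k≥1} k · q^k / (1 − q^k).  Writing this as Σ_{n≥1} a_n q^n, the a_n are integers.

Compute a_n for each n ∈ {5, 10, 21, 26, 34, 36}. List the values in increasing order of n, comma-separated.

d|5:{5,1}  Σf=5+1=6
[q^10] f(1)=1,f(2)=2,f(5)=5,f(10)=10 ⇒ 18
d|21:{21,7,3,1}  Σf=21+7+3+1=32
n=26: 1·26 2·13 13·2 26·1  f→[1+2+13+26]=42
[q^34] f(1)=1,f(2)=2,f(17)=17,f(34)=34 ⇒ 54
n=36: 1·36 2·18 3·12 4·9 6·6 9·4 12·3 18·2 36·1  f→[1+2+3+4+6+9+12+18+36]=91

6, 18, 32, 42, 54, 91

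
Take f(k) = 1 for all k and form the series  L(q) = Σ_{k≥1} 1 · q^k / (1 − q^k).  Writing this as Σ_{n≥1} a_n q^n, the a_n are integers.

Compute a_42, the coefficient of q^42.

n=42: 1·42 2·21 3·14 6·7 7·6 14·3 21·2 42·1  f→[1+1+1+1+1+1+1+1]=8

a_42 = 8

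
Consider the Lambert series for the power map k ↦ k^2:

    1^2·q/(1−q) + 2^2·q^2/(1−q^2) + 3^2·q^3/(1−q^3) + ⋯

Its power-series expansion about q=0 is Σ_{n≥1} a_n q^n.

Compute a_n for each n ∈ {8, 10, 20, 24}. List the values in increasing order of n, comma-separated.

n=8: 8·1 4·2 2·4 1·8  f→[64+16+4+1]=85
n=10: 1·10 2·5 5·2 10·1  f→[1+4+25+100]=130
q^20  k|20↦f(k): 20:400 10:100 5:25 4:16 2:4 1:1  a_20=546
n=24: 1·24 2·12 3·8 4·6 6·4 8·3 12·2 24·1  f→[1+4+9+16+36+64+144+576]=850

85, 130, 546, 850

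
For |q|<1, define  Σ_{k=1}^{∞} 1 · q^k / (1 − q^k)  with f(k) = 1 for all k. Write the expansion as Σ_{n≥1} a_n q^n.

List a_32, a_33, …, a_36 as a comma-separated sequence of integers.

n=32: 1·32 2·16 4·8 8·4 16·2 32·1  f→[1+1+1+1+1+1]=6
d|33:{1,3,11,33}  Σf=1+1+1+1=4
n=34: 1·34 2·17 17·2 34·1  f→[1+1+1+1]=4
[q^35] f(1)=1,f(5)=1,f(7)=1,f(35)=1 ⇒ 4
[q^36] f(1)=1,f(2)=1,f(3)=1,f(4)=1,f(6)=1,f(9)=1,f(12)=1,f(18)=1,f(36)=1 ⇒ 9

6, 4, 4, 4, 9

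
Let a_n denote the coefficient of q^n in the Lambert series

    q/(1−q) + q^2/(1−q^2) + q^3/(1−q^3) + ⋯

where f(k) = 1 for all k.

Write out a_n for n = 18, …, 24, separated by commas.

6, 2, 6, 4, 4, 2, 8

[q^18] f(18)=1,f(9)=1,f(6)=1,f(3)=1,f(2)=1,f(1)=1 ⇒ 6
n=19: 19·1 1·19  f→[1+1]=2
q^20  k|20↦f(k): 20:1 10:1 5:1 4:1 2:1 1:1  a_20=6
[q^21] f(21)=1,f(7)=1,f(3)=1,f(1)=1 ⇒ 4
d|22:{22,11,2,1}  Σf=1+1+1+1=4
[q^23] f(23)=1,f(1)=1 ⇒ 2
[q^24] f(24)=1,f(12)=1,f(8)=1,f(6)=1,f(4)=1,f(3)=1,f(2)=1,f(1)=1 ⇒ 8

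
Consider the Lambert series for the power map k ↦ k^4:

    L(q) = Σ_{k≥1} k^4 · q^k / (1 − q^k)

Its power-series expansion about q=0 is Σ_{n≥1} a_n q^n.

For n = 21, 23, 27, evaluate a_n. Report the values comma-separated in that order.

d|21:{21,7,3,1}  Σf=194481+2401+81+1=196964
d|23:{1,23}  Σf=1+279841=279842
n=27: 27·1 9·3 3·9 1·27  f→[531441+6561+81+1]=538084

196964, 279842, 538084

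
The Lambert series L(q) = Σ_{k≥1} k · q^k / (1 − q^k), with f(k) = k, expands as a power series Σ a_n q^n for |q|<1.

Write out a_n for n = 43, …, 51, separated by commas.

44, 84, 78, 72, 48, 124, 57, 93, 72

[q^43] f(1)=1,f(43)=43 ⇒ 44
n=44: 44·1 22·2 11·4 4·11 2·22 1·44  f→[44+22+11+4+2+1]=84
n=45: 1·45 3·15 5·9 9·5 15·3 45·1  f→[1+3+5+9+15+45]=78
[q^46] f(46)=46,f(23)=23,f(2)=2,f(1)=1 ⇒ 72
d|47:{1,47}  Σf=1+47=48
n=48: 1·48 2·24 3·16 4·12 6·8 8·6 12·4 16·3 24·2 48·1  f→[1+2+3+4+6+8+12+16+24+48]=124
q^49  k|49↦f(k): 49:49 7:7 1:1  a_49=57
n=50: 1·50 2·25 5·10 10·5 25·2 50·1  f→[1+2+5+10+25+50]=93
n=51: 51·1 17·3 3·17 1·51  f→[51+17+3+1]=72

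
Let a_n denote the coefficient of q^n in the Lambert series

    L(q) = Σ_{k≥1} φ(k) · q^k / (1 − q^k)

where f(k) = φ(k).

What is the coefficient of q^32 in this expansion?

n=32: 32·1 16·2 8·4 4·8 2·16 1·32  φ→[16+8+4+2+1+1]=32

a_32 = 32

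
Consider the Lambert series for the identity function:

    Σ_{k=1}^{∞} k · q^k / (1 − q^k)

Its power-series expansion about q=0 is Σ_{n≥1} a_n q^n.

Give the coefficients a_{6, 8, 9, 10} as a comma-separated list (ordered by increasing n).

d|6:{1,2,3,6}  Σf=1+2+3+6=12
n=8: 1·8 2·4 4·2 8·1  f→[1+2+4+8]=15
d|9:{9,3,1}  Σf=9+3+1=13
q^10  k|10↦f(k): 10:10 5:5 2:2 1:1  a_10=18

12, 15, 13, 18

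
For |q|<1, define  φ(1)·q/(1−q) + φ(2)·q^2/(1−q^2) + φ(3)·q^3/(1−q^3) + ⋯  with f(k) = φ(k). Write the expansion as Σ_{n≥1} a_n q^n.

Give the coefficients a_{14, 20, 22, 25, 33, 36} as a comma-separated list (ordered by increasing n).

n=14: 1·14 2·7 7·2 14·1  φ→[1+1+6+6]=14
d|20:{1,2,4,5,10,20}  Σφ=1+1+2+4+4+8=20
d|22:{22,11,2,1}  Σφ=10+10+1+1=22
n=25: 25·1 5·5 1·25  φ→[20+4+1]=25
[q^33] φ(1)=1,φ(3)=2,φ(11)=10,φ(33)=20 ⇒ 33
d|36:{1,2,3,4,6,9,12,18,36}  Σφ=1+1+2+2+2+6+4+6+12=36

14, 20, 22, 25, 33, 36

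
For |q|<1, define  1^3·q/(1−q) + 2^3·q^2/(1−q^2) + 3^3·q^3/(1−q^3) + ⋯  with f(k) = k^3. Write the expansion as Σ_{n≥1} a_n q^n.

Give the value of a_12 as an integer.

a_12 = 2044

q^12  k|12↦f(k): 1:1 2:8 3:27 4:64 6:216 12:1728  a_12=2044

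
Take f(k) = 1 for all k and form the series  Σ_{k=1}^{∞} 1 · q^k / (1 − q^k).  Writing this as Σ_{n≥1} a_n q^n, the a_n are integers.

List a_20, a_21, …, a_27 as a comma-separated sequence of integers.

6, 4, 4, 2, 8, 3, 4, 4

[q^20] f(20)=1,f(10)=1,f(5)=1,f(4)=1,f(2)=1,f(1)=1 ⇒ 6
q^21  k|21↦f(k): 1:1 3:1 7:1 21:1  a_21=4
d|22:{1,2,11,22}  Σf=1+1+1+1=4
[q^23] f(1)=1,f(23)=1 ⇒ 2
[q^24] f(24)=1,f(12)=1,f(8)=1,f(6)=1,f(4)=1,f(3)=1,f(2)=1,f(1)=1 ⇒ 8
q^25  k|25↦f(k): 1:1 5:1 25:1  a_25=3
[q^26] f(26)=1,f(13)=1,f(2)=1,f(1)=1 ⇒ 4
n=27: 27·1 9·3 3·9 1·27  f→[1+1+1+1]=4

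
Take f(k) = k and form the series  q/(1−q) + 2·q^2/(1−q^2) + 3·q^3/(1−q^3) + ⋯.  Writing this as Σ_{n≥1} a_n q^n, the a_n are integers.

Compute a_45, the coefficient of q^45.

a_45 = 78

q^45  k|45↦f(k): 45:45 15:15 9:9 5:5 3:3 1:1  a_45=78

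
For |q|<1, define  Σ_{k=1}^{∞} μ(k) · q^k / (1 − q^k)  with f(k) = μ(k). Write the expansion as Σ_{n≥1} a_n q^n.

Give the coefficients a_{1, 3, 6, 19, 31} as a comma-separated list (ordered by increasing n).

1, 0, 0, 0, 0

[q^1] μ(1)=1 ⇒ 1
n=3: 1·3 3·1  μ→[1+(-1)]=0
[q^6] μ(1)=1,μ(2)=-1,μ(3)=-1,μ(6)=1 ⇒ 0
[q^19] μ(19)=-1,μ(1)=1 ⇒ 0
d|31:{1,31}  Σμ=1+(-1)=0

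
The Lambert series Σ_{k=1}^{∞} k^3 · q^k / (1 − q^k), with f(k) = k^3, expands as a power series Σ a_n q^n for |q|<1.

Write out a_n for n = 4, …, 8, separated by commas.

73, 126, 252, 344, 585

n=4: 1·4 2·2 4·1  f→[1+8+64]=73
[q^5] f(1)=1,f(5)=125 ⇒ 126
q^6  k|6↦f(k): 1:1 2:8 3:27 6:216  a_6=252
d|7:{1,7}  Σf=1+343=344
d|8:{8,4,2,1}  Σf=512+64+8+1=585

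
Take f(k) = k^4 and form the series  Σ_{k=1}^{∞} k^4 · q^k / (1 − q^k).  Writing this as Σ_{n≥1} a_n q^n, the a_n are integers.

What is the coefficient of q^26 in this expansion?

[q^26] f(1)=1,f(2)=16,f(13)=28561,f(26)=456976 ⇒ 485554

a_26 = 485554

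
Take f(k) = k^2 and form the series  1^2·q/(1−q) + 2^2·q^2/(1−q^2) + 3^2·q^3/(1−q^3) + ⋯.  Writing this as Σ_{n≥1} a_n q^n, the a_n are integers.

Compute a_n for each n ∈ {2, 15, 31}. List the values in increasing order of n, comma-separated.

d|2:{2,1}  Σf=4+1=5
[q^15] f(1)=1,f(3)=9,f(5)=25,f(15)=225 ⇒ 260
q^31  k|31↦f(k): 31:961 1:1  a_31=962

5, 260, 962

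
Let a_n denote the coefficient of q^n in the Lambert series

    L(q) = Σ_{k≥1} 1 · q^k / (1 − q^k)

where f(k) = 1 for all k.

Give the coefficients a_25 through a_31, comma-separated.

3, 4, 4, 6, 2, 8, 2

q^25  k|25↦f(k): 25:1 5:1 1:1  a_25=3
[q^26] f(1)=1,f(2)=1,f(13)=1,f(26)=1 ⇒ 4
[q^27] f(1)=1,f(3)=1,f(9)=1,f(27)=1 ⇒ 4
[q^28] f(1)=1,f(2)=1,f(4)=1,f(7)=1,f(14)=1,f(28)=1 ⇒ 6
n=29: 29·1 1·29  f→[1+1]=2
d|30:{30,15,10,6,5,3,2,1}  Σf=1+1+1+1+1+1+1+1=8
q^31  k|31↦f(k): 31:1 1:1  a_31=2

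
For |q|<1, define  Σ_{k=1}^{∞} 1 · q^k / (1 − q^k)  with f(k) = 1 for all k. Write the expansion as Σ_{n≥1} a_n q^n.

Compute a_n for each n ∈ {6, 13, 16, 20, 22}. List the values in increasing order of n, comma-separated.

n=6: 1·6 2·3 3·2 6·1  f→[1+1+1+1]=4
n=13: 13·1 1·13  f→[1+1]=2
d|16:{1,2,4,8,16}  Σf=1+1+1+1+1=5
n=20: 20·1 10·2 5·4 4·5 2·10 1·20  f→[1+1+1+1+1+1]=6
q^22  k|22↦f(k): 1:1 2:1 11:1 22:1  a_22=4

4, 2, 5, 6, 4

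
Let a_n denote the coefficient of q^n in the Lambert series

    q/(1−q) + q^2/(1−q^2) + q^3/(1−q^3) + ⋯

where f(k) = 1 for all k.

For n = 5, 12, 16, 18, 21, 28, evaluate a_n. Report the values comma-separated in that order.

d|5:{5,1}  Σf=1+1=2
q^12  k|12↦f(k): 12:1 6:1 4:1 3:1 2:1 1:1  a_12=6
d|16:{1,2,4,8,16}  Σf=1+1+1+1+1=5
q^18  k|18↦f(k): 1:1 2:1 3:1 6:1 9:1 18:1  a_18=6
d|21:{21,7,3,1}  Σf=1+1+1+1=4
q^28  k|28↦f(k): 28:1 14:1 7:1 4:1 2:1 1:1  a_28=6

2, 6, 5, 6, 4, 6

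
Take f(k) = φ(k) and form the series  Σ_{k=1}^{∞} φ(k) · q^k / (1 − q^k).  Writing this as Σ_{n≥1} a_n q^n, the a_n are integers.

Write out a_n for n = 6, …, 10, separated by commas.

[q^6] φ(6)=2,φ(3)=2,φ(2)=1,φ(1)=1 ⇒ 6
d|7:{1,7}  Σφ=1+6=7
d|8:{8,4,2,1}  Σφ=4+2+1+1=8
[q^9] φ(9)=6,φ(3)=2,φ(1)=1 ⇒ 9
q^10  k|10↦φ(k): 1:1 2:1 5:4 10:4  a_10=10

6, 7, 8, 9, 10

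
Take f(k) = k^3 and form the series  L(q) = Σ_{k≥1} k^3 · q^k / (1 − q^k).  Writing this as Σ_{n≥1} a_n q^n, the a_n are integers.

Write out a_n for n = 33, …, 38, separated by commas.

37296, 44226, 43344, 55261, 50654, 61740

n=33: 33·1 11·3 3·11 1·33  f→[35937+1331+27+1]=37296
[q^34] f(1)=1,f(2)=8,f(17)=4913,f(34)=39304 ⇒ 44226
d|35:{35,7,5,1}  Σf=42875+343+125+1=43344
q^36  k|36↦f(k): 1:1 2:8 3:27 4:64 6:216 9:729 12:1728 18:5832 36:46656  a_36=55261
[q^37] f(37)=50653,f(1)=1 ⇒ 50654
n=38: 1·38 2·19 19·2 38·1  f→[1+8+6859+54872]=61740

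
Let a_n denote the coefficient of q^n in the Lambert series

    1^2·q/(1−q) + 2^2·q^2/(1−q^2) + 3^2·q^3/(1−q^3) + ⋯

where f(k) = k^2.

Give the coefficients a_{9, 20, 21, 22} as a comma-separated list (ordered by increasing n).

q^9  k|9↦f(k): 1:1 3:9 9:81  a_9=91
q^20  k|20↦f(k): 1:1 2:4 4:16 5:25 10:100 20:400  a_20=546
q^21  k|21↦f(k): 1:1 3:9 7:49 21:441  a_21=500
n=22: 1·22 2·11 11·2 22·1  f→[1+4+121+484]=610

91, 546, 500, 610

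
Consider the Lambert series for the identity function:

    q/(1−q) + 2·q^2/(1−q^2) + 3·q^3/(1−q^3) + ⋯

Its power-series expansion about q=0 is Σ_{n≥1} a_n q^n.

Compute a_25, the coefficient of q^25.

n=25: 25·1 5·5 1·25  f→[25+5+1]=31

a_25 = 31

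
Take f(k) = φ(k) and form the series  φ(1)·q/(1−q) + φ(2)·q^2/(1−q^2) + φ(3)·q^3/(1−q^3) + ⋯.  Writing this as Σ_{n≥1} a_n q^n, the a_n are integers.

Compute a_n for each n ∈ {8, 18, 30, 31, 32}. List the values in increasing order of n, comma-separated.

[q^8] φ(8)=4,φ(4)=2,φ(2)=1,φ(1)=1 ⇒ 8
q^18  k|18↦φ(k): 18:6 9:6 6:2 3:2 2:1 1:1  a_18=18
n=30: 30·1 15·2 10·3 6·5 5·6 3·10 2·15 1·30  φ→[8+8+4+2+4+2+1+1]=30
q^31  k|31↦φ(k): 31:30 1:1  a_31=31
q^32  k|32↦φ(k): 32:16 16:8 8:4 4:2 2:1 1:1  a_32=32

8, 18, 30, 31, 32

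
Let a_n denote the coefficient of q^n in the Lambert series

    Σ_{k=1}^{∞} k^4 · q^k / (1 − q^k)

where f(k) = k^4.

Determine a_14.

q^14  k|14↦f(k): 14:38416 7:2401 2:16 1:1  a_14=40834

a_14 = 40834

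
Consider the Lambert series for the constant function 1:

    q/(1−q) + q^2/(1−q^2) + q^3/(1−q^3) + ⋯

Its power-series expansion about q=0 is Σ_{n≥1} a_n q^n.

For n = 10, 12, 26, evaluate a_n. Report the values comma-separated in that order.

d|10:{1,2,5,10}  Σf=1+1+1+1=4
d|12:{12,6,4,3,2,1}  Σf=1+1+1+1+1+1=6
d|26:{26,13,2,1}  Σf=1+1+1+1=4

4, 6, 4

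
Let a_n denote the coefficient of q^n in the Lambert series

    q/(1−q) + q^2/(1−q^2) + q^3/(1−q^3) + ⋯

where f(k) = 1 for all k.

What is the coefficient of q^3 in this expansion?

a_3 = 2

[q^3] f(3)=1,f(1)=1 ⇒ 2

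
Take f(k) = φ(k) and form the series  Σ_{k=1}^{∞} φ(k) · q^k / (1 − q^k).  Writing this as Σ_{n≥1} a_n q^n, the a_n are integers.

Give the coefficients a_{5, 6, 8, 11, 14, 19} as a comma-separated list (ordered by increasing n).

q^5  k|5↦φ(k): 5:4 1:1  a_5=5
q^6  k|6↦φ(k): 1:1 2:1 3:2 6:2  a_6=6
d|8:{1,2,4,8}  Σφ=1+1+2+4=8
q^11  k|11↦φ(k): 11:10 1:1  a_11=11
q^14  k|14↦φ(k): 1:1 2:1 7:6 14:6  a_14=14
[q^19] φ(1)=1,φ(19)=18 ⇒ 19

5, 6, 8, 11, 14, 19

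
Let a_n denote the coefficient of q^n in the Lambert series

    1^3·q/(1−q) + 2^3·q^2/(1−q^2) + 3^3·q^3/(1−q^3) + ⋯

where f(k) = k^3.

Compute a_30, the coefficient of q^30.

a_30 = 31752

d|30:{1,2,3,5,6,10,15,30}  Σf=1+8+27+125+216+1000+3375+27000=31752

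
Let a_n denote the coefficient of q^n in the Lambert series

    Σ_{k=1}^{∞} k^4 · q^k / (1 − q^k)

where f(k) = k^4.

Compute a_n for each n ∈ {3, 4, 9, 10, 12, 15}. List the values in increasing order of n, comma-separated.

[q^3] f(3)=81,f(1)=1 ⇒ 82
d|4:{4,2,1}  Σf=256+16+1=273
[q^9] f(9)=6561,f(3)=81,f(1)=1 ⇒ 6643
[q^10] f(1)=1,f(2)=16,f(5)=625,f(10)=10000 ⇒ 10642
[q^12] f(1)=1,f(2)=16,f(3)=81,f(4)=256,f(6)=1296,f(12)=20736 ⇒ 22386
q^15  k|15↦f(k): 1:1 3:81 5:625 15:50625  a_15=51332

82, 273, 6643, 10642, 22386, 51332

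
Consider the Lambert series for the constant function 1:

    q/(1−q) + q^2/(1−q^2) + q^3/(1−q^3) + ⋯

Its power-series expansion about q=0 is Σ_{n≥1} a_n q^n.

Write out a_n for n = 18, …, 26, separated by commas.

d|18:{1,2,3,6,9,18}  Σf=1+1+1+1+1+1=6
d|19:{1,19}  Σf=1+1=2
[q^20] f(1)=1,f(2)=1,f(4)=1,f(5)=1,f(10)=1,f(20)=1 ⇒ 6
d|21:{1,3,7,21}  Σf=1+1+1+1=4
[q^22] f(22)=1,f(11)=1,f(2)=1,f(1)=1 ⇒ 4
q^23  k|23↦f(k): 23:1 1:1  a_23=2
q^24  k|24↦f(k): 1:1 2:1 3:1 4:1 6:1 8:1 12:1 24:1  a_24=8
[q^25] f(1)=1,f(5)=1,f(25)=1 ⇒ 3
d|26:{26,13,2,1}  Σf=1+1+1+1=4

6, 2, 6, 4, 4, 2, 8, 3, 4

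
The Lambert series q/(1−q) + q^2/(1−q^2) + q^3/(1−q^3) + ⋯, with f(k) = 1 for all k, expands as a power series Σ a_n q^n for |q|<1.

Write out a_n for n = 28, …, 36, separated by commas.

q^28  k|28↦f(k): 28:1 14:1 7:1 4:1 2:1 1:1  a_28=6
q^29  k|29↦f(k): 1:1 29:1  a_29=2
[q^30] f(1)=1,f(2)=1,f(3)=1,f(5)=1,f(6)=1,f(10)=1,f(15)=1,f(30)=1 ⇒ 8
[q^31] f(1)=1,f(31)=1 ⇒ 2
[q^32] f(32)=1,f(16)=1,f(8)=1,f(4)=1,f(2)=1,f(1)=1 ⇒ 6
d|33:{33,11,3,1}  Σf=1+1+1+1=4
d|34:{34,17,2,1}  Σf=1+1+1+1=4
n=35: 35·1 7·5 5·7 1·35  f→[1+1+1+1]=4
[q^36] f(1)=1,f(2)=1,f(3)=1,f(4)=1,f(6)=1,f(9)=1,f(12)=1,f(18)=1,f(36)=1 ⇒ 9

6, 2, 8, 2, 6, 4, 4, 4, 9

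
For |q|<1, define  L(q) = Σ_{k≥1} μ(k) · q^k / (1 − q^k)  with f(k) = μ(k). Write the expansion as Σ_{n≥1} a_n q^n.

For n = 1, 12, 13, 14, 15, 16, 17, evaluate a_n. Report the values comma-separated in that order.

n=1: 1·1  μ→[1]=1
[q^12] μ(12)=0,μ(6)=1,μ(4)=0,μ(3)=-1,μ(2)=-1,μ(1)=1 ⇒ 0
d|13:{13,1}  Σμ=(-1)+1=0
d|14:{14,7,2,1}  Σμ=1+(-1)+(-1)+1=0
q^15  k|15↦μ(k): 1:1 3:-1 5:-1 15:1  a_15=0
d|16:{1,2,4,8,16}  Σμ=1+(-1)+0+0+0=0
[q^17] μ(1)=1,μ(17)=-1 ⇒ 0

1, 0, 0, 0, 0, 0, 0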